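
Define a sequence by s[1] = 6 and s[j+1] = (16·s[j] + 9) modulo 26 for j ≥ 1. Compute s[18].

Computing terms: s[1] = 6; s[2] = 1; s[3] = 25; s[4] = 19; s[5] = 1.
Since s[5] = s[2] = 1, the sequence is eventually periodic: after a pre-period of length 1 it cycles with period 3.
For j ≥ 2, s[j] depends only on (j - 2) mod 3. (18 - 2) mod 3 = 1, so s[18] = s[3] = 25.

25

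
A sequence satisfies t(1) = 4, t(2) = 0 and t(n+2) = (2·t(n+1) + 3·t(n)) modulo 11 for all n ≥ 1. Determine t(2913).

1

Listing terms: t(1) = 4,  t(2) = 0,  t(3) = 1,  t(4) = 2,  t(5) = 7,  t(6) = 9,  t(7) = 6,  t(8) = 6,  t(9) = 8,  t(10) = 1,  t(11) = 4,  t(12) = 0.
Since (t(11), t(12)) = (t(1), t(2)) = (4, 0) (two consecutive terms determine the rest), the sequence is periodic with period 10.
So t(2913) = t(1 + ((2913-1) mod 10)) = t(3) = 1.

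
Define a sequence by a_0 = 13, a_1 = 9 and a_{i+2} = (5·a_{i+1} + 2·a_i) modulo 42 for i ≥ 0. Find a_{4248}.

We have a_0 = 13; a_1 = 9; a_2 = 29; a_3 = 37; a_4 = 33; a_5 = 29; a_6 = 1; a_7 = 21; a_8 = 23; a_9 = 31; a_{10} = 33; a_{11} = 17; a_{12} = 25; a_{13} = 33; a_{14} = 5; a_{15} = 7; a_{16} = 3; a_{17} = 29; a_{18} = 25; a_{19} = 15; a_{20} = 41; a_{21} = 25; a_{22} = 39; a_{23} = 35; a_{24} = 1; a_{25} = 33; a_{26} = 41; a_{27} = 19; a_{28} = 9; a_{29} = 41; a_{30} = 13; a_{31} = 21; a_{32} = 5; a_{33} = 25; a_{34} = 9; a_{35} = 11; a_{36} = 31; a_{37} = 9; a_{38} = 23; a_{39} = 7; a_{40} = 39; a_{41} = 41; a_{42} = 31; a_{43} = 27; a_{44} = 29; a_{45} = 31; a_{46} = 3; a_{47} = 35; a_{48} = 13; a_{49} = 9.
Since (a_{48}, a_{49}) = (a_0, a_1) = (13, 9) (two consecutive terms determine the rest), the sequence is periodic with period 48.
So a_{4248} = a_{0 + ((4248-0) mod 48)} = a_{24} = 1.

1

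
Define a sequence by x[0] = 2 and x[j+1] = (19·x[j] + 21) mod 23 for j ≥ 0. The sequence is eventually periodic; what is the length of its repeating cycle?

Listing terms: x[0] = 2; x[1] = 13; x[2] = 15; x[3] = 7; x[4] = 16; x[5] = 3; x[6] = 9; x[7] = 8; x[8] = 12; x[9] = 19; x[10] = 14; x[11] = 11; x[12] = 0; x[13] = 21; x[14] = 6; x[15] = 20; x[16] = 10; x[17] = 4; x[18] = 5; x[19] = 1; x[20] = 17; x[21] = 22; x[22] = 2.
The sequence repeats with period 22.

22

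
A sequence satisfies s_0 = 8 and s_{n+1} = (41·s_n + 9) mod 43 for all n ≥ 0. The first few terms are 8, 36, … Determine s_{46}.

s_0 = 8, s_1 = 36, s_2 = 23, s_3 = 6, s_4 = 40, s_5 = 15, s_6 = 22, s_7 = 8.
The sequence repeats with period 7.
So s_{46} = s_{0 + ((46-0) mod 7)} = s_4 = 40.

40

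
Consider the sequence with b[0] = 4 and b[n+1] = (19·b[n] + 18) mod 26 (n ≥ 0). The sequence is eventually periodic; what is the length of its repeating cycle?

b[0] = 4, b[1] = 16, b[2] = 10, b[3] = 0, b[4] = 18, b[5] = 22, b[6] = 20, b[7] = 8, b[8] = 14, b[9] = 24, b[10] = 6, b[11] = 2, b[12] = 4.
The sequence repeats with period 12.

12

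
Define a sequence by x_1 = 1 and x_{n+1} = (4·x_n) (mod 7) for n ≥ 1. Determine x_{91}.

1

We have x_1 = 1, x_2 = 4, x_3 = 2, x_4 = 1.
Since x_4 = x_1 = 1, the sequence is periodic with period 3.
So x_{91} = x_{1 + ((91-1) mod 3)} = x_1 = 1.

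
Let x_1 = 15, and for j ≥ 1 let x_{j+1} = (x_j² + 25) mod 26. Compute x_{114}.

x_1 = 15,  x_2 = 16,  x_3 = 21,  x_4 = 24,  x_5 = 3,  x_6 = 8,  x_7 = 11,  x_8 = 16.
Since x_8 = x_2 = 16, the sequence is eventually periodic: after a pre-period of length 1 it cycles with period 6.
For j ≥ 2, x_j depends only on (j - 2) mod 6. (114 - 2) mod 6 = 4, so x_{114} = x_6 = 8.

8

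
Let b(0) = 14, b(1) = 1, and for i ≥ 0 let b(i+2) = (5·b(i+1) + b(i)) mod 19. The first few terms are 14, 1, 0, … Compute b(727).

We have b(0) = 14; b(1) = 1; b(2) = 0; b(3) = 1; b(4) = 5; b(5) = 7; b(6) = 2; b(7) = 17; b(8) = 11; b(9) = 15; b(10) = 10; b(11) = 8; b(12) = 12; b(13) = 11; b(14) = 10; b(15) = 4; b(16) = 11; b(17) = 2; b(18) = 2; b(19) = 12; b(20) = 5; b(21) = 18; b(22) = 0; b(23) = 18; b(24) = 14; b(25) = 12; b(26) = 17; b(27) = 2; b(28) = 8; b(29) = 4; b(30) = 9; b(31) = 11; b(32) = 7; b(33) = 8; b(34) = 9; b(35) = 15; b(36) = 8; b(37) = 17; b(38) = 17; b(39) = 7; b(40) = 14; b(41) = 1.
Since (b(40), b(41)) = (b(0), b(1)) = (14, 1) (two consecutive terms determine the rest), the sequence is periodic with period 40.
(727 - 0) mod 40 = 7, so b(727) = b(7) = 17.

17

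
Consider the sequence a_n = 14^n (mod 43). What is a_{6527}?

a_0 = 1; a_1 = 14; a_2 = 24; a_3 = 35; a_4 = 17; a_5 = 23; a_6 = 21; a_7 = 36; a_8 = 31; a_9 = 4; a_{10} = 13; a_{11} = 10; a_{12} = 11; a_{13} = 25; a_{14} = 6; a_{15} = 41; a_{16} = 15; a_{17} = 38; a_{18} = 16; a_{19} = 9; a_{20} = 40; a_{21} = 1.
Since a_{21} = a_0 = 1, the sequence is periodic with period 21.
(6527 - 0) mod 21 = 17, so a_{6527} = a_{17} = 38.

38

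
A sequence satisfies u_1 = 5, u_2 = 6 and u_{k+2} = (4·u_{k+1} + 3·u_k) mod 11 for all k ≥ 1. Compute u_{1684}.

9

Computing terms: u_1 = 5; u_2 = 6; u_3 = 6; u_4 = 9; u_5 = 10; u_6 = 1; u_7 = 1; u_8 = 7; u_9 = 9; u_{10} = 2; u_{11} = 2; u_{12} = 3; u_{13} = 7; u_{14} = 4; u_{15} = 4; u_{16} = 6; u_{17} = 3; u_{18} = 8; u_{19} = 8; u_{20} = 1; u_{21} = 6; u_{22} = 5; u_{23} = 5; u_{24} = 2; u_{25} = 1; u_{26} = 10; u_{27} = 10; u_{28} = 4; u_{29} = 2; u_{30} = 9; u_{31} = 9; u_{32} = 8; u_{33} = 4; u_{34} = 7; u_{35} = 7; u_{36} = 5; u_{37} = 8; u_{38} = 3; u_{39} = 3; u_{40} = 10; u_{41} = 5; u_{42} = 6.
The sequence repeats with period 40.
(1684 - 1) mod 40 = 3, so u_{1684} = u_4 = 9.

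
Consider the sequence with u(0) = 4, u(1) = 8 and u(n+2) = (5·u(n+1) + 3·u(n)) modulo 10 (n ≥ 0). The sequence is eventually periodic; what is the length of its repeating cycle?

8

We have u(0) = 4; u(1) = 8; u(2) = 2; u(3) = 4; u(4) = 6; u(5) = 2; u(6) = 8; u(7) = 6; u(8) = 4; u(9) = 8.
Since (u(8), u(9)) = (u(0), u(1)) = (4, 8) (two consecutive terms determine the rest), the sequence is periodic with period 8.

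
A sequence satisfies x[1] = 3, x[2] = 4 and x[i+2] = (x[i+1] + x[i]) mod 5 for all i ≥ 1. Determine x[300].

1

Computing terms: x[1] = 3, x[2] = 4, x[3] = 2, x[4] = 1, x[5] = 3, x[6] = 4.
The sequence repeats with period 4.
So x[300] = x[1 + ((300-1) mod 4)] = x[4] = 1.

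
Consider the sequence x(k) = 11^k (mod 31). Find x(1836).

x(1) = 11, x(2) = 28, x(3) = 29, x(4) = 9, x(5) = 6, x(6) = 4, x(7) = 13, x(8) = 19, x(9) = 23, x(10) = 5, x(11) = 24, x(12) = 16, x(13) = 21, x(14) = 14, x(15) = 30, x(16) = 20, x(17) = 3, x(18) = 2, x(19) = 22, x(20) = 25, x(21) = 27, x(22) = 18, x(23) = 12, x(24) = 8, x(25) = 26, x(26) = 7, x(27) = 15, x(28) = 10, x(29) = 17, x(30) = 1, x(31) = 11.
The sequence repeats with period 30.
So x(1836) = x(1 + ((1836-1) mod 30)) = x(6) = 4.

4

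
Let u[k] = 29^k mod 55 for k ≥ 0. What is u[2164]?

36

u[0] = 1, u[1] = 29, u[2] = 16, u[3] = 24, u[4] = 36, u[5] = 54, u[6] = 26, u[7] = 39, u[8] = 31, u[9] = 19, u[10] = 1.
The sequence repeats with period 10.
So u[2164] = u[0 + ((2164-0) mod 10)] = u[4] = 36.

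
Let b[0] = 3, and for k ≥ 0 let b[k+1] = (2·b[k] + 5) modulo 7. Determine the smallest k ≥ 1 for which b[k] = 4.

b[0] = 3,  b[1] = 4,  b[2] = 6,  b[3] = 3.
Since b[3] = b[0] = 3, the sequence is periodic with period 3.
The value 4 first appears (with k ≥ 1) at b[1].

1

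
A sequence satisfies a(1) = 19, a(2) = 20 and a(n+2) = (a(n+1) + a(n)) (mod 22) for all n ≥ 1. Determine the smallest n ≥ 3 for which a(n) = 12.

Computing terms: a(1) = 19,  a(2) = 20,  a(3) = 17,  a(4) = 15,  a(5) = 10,  a(6) = 3,  a(7) = 13,  a(8) = 16,  a(9) = 7,  a(10) = 1,  a(11) = 8,  a(12) = 9,  a(13) = 17,  a(14) = 4,  a(15) = 21,  a(16) = 3,  a(17) = 2,  a(18) = 5,  a(19) = 7,  a(20) = 12,  a(21) = 19,  a(22) = 9,  a(23) = 6,  a(24) = 15,  a(25) = 21,  a(26) = 14,  a(27) = 13,  a(28) = 5,  a(29) = 18,  a(30) = 1,  a(31) = 19,  a(32) = 20.
Since (a(31), a(32)) = (a(1), a(2)) = (19, 20) (two consecutive terms determine the rest), the sequence is periodic with period 30.
The value 12 first appears (with n ≥ 3) at a(20).

20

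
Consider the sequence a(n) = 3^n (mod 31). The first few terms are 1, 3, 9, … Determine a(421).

3

a(0) = 1, a(1) = 3, a(2) = 9, a(3) = 27, a(4) = 19, a(5) = 26, a(6) = 16, a(7) = 17, a(8) = 20, a(9) = 29, a(10) = 25, a(11) = 13, a(12) = 8, a(13) = 24, a(14) = 10, a(15) = 30, a(16) = 28, a(17) = 22, a(18) = 4, a(19) = 12, a(20) = 5, a(21) = 15, a(22) = 14, a(23) = 11, a(24) = 2, a(25) = 6, a(26) = 18, a(27) = 23, a(28) = 7, a(29) = 21, a(30) = 1.
Since a(30) = a(0) = 1, the sequence is periodic with period 30.
(421 - 0) mod 30 = 1, so a(421) = a(1) = 3.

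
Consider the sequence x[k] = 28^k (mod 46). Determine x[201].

Computing terms: x[1] = 28; x[2] = 2; x[3] = 10; x[4] = 4; x[5] = 20; x[6] = 8; x[7] = 40; x[8] = 16; x[9] = 34; x[10] = 32; x[11] = 22; x[12] = 18; x[13] = 44; x[14] = 36; x[15] = 42; x[16] = 26; x[17] = 38; x[18] = 6; x[19] = 30; x[20] = 12; x[21] = 14; x[22] = 24; x[23] = 28.
The sequence repeats with period 22.
(201 - 1) mod 22 = 2, so x[201] = x[3] = 10.

10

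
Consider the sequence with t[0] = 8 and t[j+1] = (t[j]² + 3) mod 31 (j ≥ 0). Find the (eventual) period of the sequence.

4

Computing terms: t[0] = 8; t[1] = 5; t[2] = 28; t[3] = 12; t[4] = 23; t[5] = 5.
Since t[5] = t[1] = 5, the sequence is eventually periodic: after a pre-period of length 1 it cycles with period 4.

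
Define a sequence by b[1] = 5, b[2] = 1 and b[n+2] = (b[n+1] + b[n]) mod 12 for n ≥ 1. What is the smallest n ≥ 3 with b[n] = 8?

6

We have b[1] = 5,  b[2] = 1,  b[3] = 6,  b[4] = 7,  b[5] = 1,  b[6] = 8,  b[7] = 9,  b[8] = 5,  b[9] = 2,  b[10] = 7,  b[11] = 9,  b[12] = 4,  b[13] = 1,  b[14] = 5,  b[15] = 6,  b[16] = 11,  b[17] = 5,  b[18] = 4,  b[19] = 9,  b[20] = 1,  b[21] = 10,  b[22] = 11,  b[23] = 9,  b[24] = 8,  b[25] = 5,  b[26] = 1.
The sequence repeats with period 24.
The value 8 first appears (with n ≥ 3) at b[6].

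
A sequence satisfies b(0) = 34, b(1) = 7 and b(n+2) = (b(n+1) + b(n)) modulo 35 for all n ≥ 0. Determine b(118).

Listing terms: b(0) = 34,  b(1) = 7,  b(2) = 6,  b(3) = 13,  b(4) = 19,  b(5) = 32,  b(6) = 16,  b(7) = 13,  b(8) = 29,  b(9) = 7,  b(10) = 1,  b(11) = 8,  b(12) = 9,  b(13) = 17,  b(14) = 26,  b(15) = 8,  b(16) = 34,  b(17) = 7.
Since (b(16), b(17)) = (b(0), b(1)) = (34, 7) (two consecutive terms determine the rest), the sequence is periodic with period 16.
(118 - 0) mod 16 = 6, so b(118) = b(6) = 16.

16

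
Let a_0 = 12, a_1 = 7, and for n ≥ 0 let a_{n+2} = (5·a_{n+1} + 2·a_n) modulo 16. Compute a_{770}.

7

We have a_0 = 12, a_1 = 7, a_2 = 11, a_3 = 5, a_4 = 15, a_5 = 5, a_6 = 7, a_7 = 13, a_8 = 15, a_9 = 5.
Since (a_8, a_9) = (a_4, a_5) = (15, 5) (two consecutive terms determine the rest), the sequence is eventually periodic: after a pre-period of length 4 it cycles with period 4.
For n ≥ 4, a_n depends only on (n - 4) mod 4. (770 - 4) mod 4 = 2, so a_{770} = a_6 = 7.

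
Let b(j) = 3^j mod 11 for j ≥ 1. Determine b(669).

4

Listing terms: b(1) = 3; b(2) = 9; b(3) = 5; b(4) = 4; b(5) = 1; b(6) = 3.
The sequence repeats with period 5.
So b(669) = b(1 + ((669-1) mod 5)) = b(4) = 4.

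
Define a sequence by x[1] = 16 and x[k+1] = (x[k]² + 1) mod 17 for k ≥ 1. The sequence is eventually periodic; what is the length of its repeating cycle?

x[1] = 16, x[2] = 2, x[3] = 5, x[4] = 9, x[5] = 14, x[6] = 10, x[7] = 16.
Since x[7] = x[1] = 16, the sequence is periodic with period 6.

6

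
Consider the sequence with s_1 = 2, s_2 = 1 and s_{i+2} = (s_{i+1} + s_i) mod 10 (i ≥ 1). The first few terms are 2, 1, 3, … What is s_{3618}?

1

Computing terms: s_1 = 2, s_2 = 1, s_3 = 3, s_4 = 4, s_5 = 7, s_6 = 1, s_7 = 8, s_8 = 9, s_9 = 7, s_{10} = 6, s_{11} = 3, s_{12} = 9, s_{13} = 2, s_{14} = 1.
Since (s_{13}, s_{14}) = (s_1, s_2) = (2, 1) (two consecutive terms determine the rest), the sequence is periodic with period 12.
(3618 - 1) mod 12 = 5, so s_{3618} = s_6 = 1.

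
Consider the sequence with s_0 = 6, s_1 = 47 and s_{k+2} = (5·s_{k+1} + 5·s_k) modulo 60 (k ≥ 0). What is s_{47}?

25

Listing terms: s_0 = 6; s_1 = 47; s_2 = 25; s_3 = 0; s_4 = 5; s_5 = 25; s_6 = 30; s_7 = 35; s_8 = 25; s_9 = 0.
Since (s_8, s_9) = (s_2, s_3) = (25, 0) (two consecutive terms determine the rest), the sequence is eventually periodic: after a pre-period of length 2 it cycles with period 6.
For k ≥ 2, s_k depends only on (k - 2) mod 6. (47 - 2) mod 6 = 3, so s_{47} = s_5 = 25.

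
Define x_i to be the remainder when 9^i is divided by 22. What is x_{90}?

x_1 = 9, x_2 = 15, x_3 = 3, x_4 = 5, x_5 = 1, x_6 = 9.
Since x_6 = x_1 = 9, the sequence is periodic with period 5.
So x_{90} = x_{1 + ((90-1) mod 5)} = x_5 = 1.

1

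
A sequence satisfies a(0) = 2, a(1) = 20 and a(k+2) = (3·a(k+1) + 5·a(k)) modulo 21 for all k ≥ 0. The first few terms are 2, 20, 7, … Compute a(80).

14

a(0) = 2,  a(1) = 20,  a(2) = 7,  a(3) = 16,  a(4) = 20,  a(5) = 14,  a(6) = 16,  a(7) = 13,  a(8) = 14,  a(9) = 2,  a(10) = 13,  a(11) = 7,  a(12) = 2,  a(13) = 20.
Since (a(12), a(13)) = (a(0), a(1)) = (2, 20) (two consecutive terms determine the rest), the sequence is periodic with period 12.
So a(80) = a(0 + ((80-0) mod 12)) = a(8) = 14.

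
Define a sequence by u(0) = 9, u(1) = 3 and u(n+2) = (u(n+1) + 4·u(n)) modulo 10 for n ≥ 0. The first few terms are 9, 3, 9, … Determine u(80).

Listing terms: u(0) = 9, u(1) = 3, u(2) = 9, u(3) = 1, u(4) = 7, u(5) = 1, u(6) = 9, u(7) = 3.
The sequence repeats with period 6.
(80 - 0) mod 6 = 2, so u(80) = u(2) = 9.

9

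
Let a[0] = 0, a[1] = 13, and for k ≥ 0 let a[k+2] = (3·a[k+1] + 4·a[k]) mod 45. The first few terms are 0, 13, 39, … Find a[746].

12

We have a[0] = 0; a[1] = 13; a[2] = 39; a[3] = 34; a[4] = 33; a[5] = 10; a[6] = 27; a[7] = 31; a[8] = 21; a[9] = 7; a[10] = 15; a[11] = 28; a[12] = 9; a[13] = 4; a[14] = 3; a[15] = 25; a[16] = 42; a[17] = 1; a[18] = 36; a[19] = 22; a[20] = 30; a[21] = 43; a[22] = 24; a[23] = 19; a[24] = 18; a[25] = 40; a[26] = 12; a[27] = 16; a[28] = 6; a[29] = 37; a[30] = 0; a[31] = 13.
Since (a[30], a[31]) = (a[0], a[1]) = (0, 13) (two consecutive terms determine the rest), the sequence is periodic with period 30.
(746 - 0) mod 30 = 26, so a[746] = a[26] = 12.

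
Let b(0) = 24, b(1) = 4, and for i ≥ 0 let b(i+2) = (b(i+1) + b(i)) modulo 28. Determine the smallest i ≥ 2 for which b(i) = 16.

b(0) = 24,  b(1) = 4,  b(2) = 0,  b(3) = 4,  b(4) = 4,  b(5) = 8,  b(6) = 12,  b(7) = 20,  b(8) = 4,  b(9) = 24,  b(10) = 0,  b(11) = 24,  b(12) = 24,  b(13) = 20,  b(14) = 16,  b(15) = 8,  b(16) = 24,  b(17) = 4.
Since (b(16), b(17)) = (b(0), b(1)) = (24, 4) (two consecutive terms determine the rest), the sequence is periodic with period 16.
The value 16 first appears (with i ≥ 2) at b(14).

14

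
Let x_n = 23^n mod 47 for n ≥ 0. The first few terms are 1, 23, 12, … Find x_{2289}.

20

Computing terms: x_0 = 1, x_1 = 23, x_2 = 12, x_3 = 41, x_4 = 3, x_5 = 22, x_6 = 36, x_7 = 29, x_8 = 9, x_9 = 19, x_{10} = 14, x_{11} = 40, x_{12} = 27, x_{13} = 10, x_{14} = 42, x_{15} = 26, x_{16} = 34, x_{17} = 30, x_{18} = 32, x_{19} = 31, x_{20} = 8, x_{21} = 43, x_{22} = 2, x_{23} = 46, x_{24} = 24, x_{25} = 35, x_{26} = 6, x_{27} = 44, x_{28} = 25, x_{29} = 11, x_{30} = 18, x_{31} = 38, x_{32} = 28, x_{33} = 33, x_{34} = 7, x_{35} = 20, x_{36} = 37, x_{37} = 5, x_{38} = 21, x_{39} = 13, x_{40} = 17, x_{41} = 15, x_{42} = 16, x_{43} = 39, x_{44} = 4, x_{45} = 45, x_{46} = 1.
The sequence repeats with period 46.
(2289 - 0) mod 46 = 35, so x_{2289} = x_{35} = 20.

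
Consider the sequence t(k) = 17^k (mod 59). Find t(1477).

49

Computing terms: t(0) = 1, t(1) = 17, t(2) = 53, t(3) = 16, t(4) = 36, t(5) = 22, t(6) = 20, t(7) = 45, t(8) = 57, t(9) = 25, t(10) = 12, t(11) = 27, t(12) = 46, t(13) = 15, t(14) = 19, t(15) = 28, t(16) = 4, t(17) = 9, t(18) = 35, t(19) = 5, t(20) = 26, t(21) = 29, t(22) = 21, t(23) = 3, t(24) = 51, t(25) = 41, t(26) = 48, t(27) = 49, t(28) = 7, t(29) = 1.
The sequence repeats with period 29.
So t(1477) = t(0 + ((1477-0) mod 29)) = t(27) = 49.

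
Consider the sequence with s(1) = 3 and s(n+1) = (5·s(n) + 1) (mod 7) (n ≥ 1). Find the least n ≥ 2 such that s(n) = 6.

6

s(1) = 3; s(2) = 2; s(3) = 4; s(4) = 0; s(5) = 1; s(6) = 6; s(7) = 3.
Since s(7) = s(1) = 3, the sequence is periodic with period 6.
The value 6 first appears (with n ≥ 2) at s(6).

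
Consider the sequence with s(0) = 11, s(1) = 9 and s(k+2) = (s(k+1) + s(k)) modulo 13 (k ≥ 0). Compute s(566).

10

Computing terms: s(0) = 11, s(1) = 9, s(2) = 7, s(3) = 3, s(4) = 10, s(5) = 0, s(6) = 10, s(7) = 10, s(8) = 7, s(9) = 4, s(10) = 11, s(11) = 2, s(12) = 0, s(13) = 2, s(14) = 2, s(15) = 4, s(16) = 6, s(17) = 10, s(18) = 3, s(19) = 0, s(20) = 3, s(21) = 3, s(22) = 6, s(23) = 9, s(24) = 2, s(25) = 11, s(26) = 0, s(27) = 11, s(28) = 11, s(29) = 9.
The sequence repeats with period 28.
So s(566) = s(0 + ((566-0) mod 28)) = s(6) = 10.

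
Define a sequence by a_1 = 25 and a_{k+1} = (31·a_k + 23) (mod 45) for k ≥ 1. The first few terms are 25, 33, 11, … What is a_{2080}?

Listing terms: a_1 = 25; a_2 = 33; a_3 = 11; a_4 = 4; a_5 = 12; a_6 = 35; a_7 = 28; a_8 = 36; a_9 = 14; a_{10} = 7; a_{11} = 15; a_{12} = 38; a_{13} = 31; a_{14} = 39; a_{15} = 17; a_{16} = 10; a_{17} = 18; a_{18} = 41; a_{19} = 34; a_{20} = 42; a_{21} = 20; a_{22} = 13; a_{23} = 21; a_{24} = 44; a_{25} = 37; a_{26} = 0; a_{27} = 23; a_{28} = 16; a_{29} = 24; a_{30} = 2; a_{31} = 40; a_{32} = 3; a_{33} = 26; a_{34} = 19; a_{35} = 27; a_{36} = 5; a_{37} = 43; a_{38} = 6; a_{39} = 29; a_{40} = 22; a_{41} = 30; a_{42} = 8; a_{43} = 1; a_{44} = 9; a_{45} = 32; a_{46} = 25.
The sequence repeats with period 45.
(2080 - 1) mod 45 = 9, so a_{2080} = a_{10} = 7.

7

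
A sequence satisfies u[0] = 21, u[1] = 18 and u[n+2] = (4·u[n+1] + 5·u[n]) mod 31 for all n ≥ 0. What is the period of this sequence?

u[0] = 21, u[1] = 18, u[2] = 22, u[3] = 23, u[4] = 16, u[5] = 24, u[6] = 21, u[7] = 18.
Since (u[6], u[7]) = (u[0], u[1]) = (21, 18) (two consecutive terms determine the rest), the sequence is periodic with period 6.

6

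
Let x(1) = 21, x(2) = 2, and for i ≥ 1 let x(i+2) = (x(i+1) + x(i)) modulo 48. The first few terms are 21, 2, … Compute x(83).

8

We have x(1) = 21, x(2) = 2, x(3) = 23, x(4) = 25, x(5) = 0, x(6) = 25, x(7) = 25, x(8) = 2, x(9) = 27, x(10) = 29, x(11) = 8, x(12) = 37, x(13) = 45, x(14) = 34, x(15) = 31, x(16) = 17, x(17) = 0, x(18) = 17, x(19) = 17, x(20) = 34, x(21) = 3, x(22) = 37, x(23) = 40, x(24) = 29, x(25) = 21, x(26) = 2.
The sequence repeats with period 24.
So x(83) = x(1 + ((83-1) mod 24)) = x(11) = 8.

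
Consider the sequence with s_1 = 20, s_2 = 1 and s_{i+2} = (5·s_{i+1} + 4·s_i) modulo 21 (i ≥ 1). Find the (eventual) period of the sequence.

48

We have s_1 = 20,  s_2 = 1,  s_3 = 1,  s_4 = 9,  s_5 = 7,  s_6 = 8,  s_7 = 5,  s_8 = 15,  s_9 = 11,  s_{10} = 10,  s_{11} = 10,  s_{12} = 6,  s_{13} = 7,  s_{14} = 17,  s_{15} = 8,  s_{16} = 3,  s_{17} = 5,  s_{18} = 16,  s_{19} = 16,  s_{20} = 18,  s_{21} = 7,  s_{22} = 2,  s_{23} = 17,  s_{24} = 9,  s_{25} = 8,  s_{26} = 13,  s_{27} = 13,  s_{28} = 12,  s_{29} = 7,  s_{30} = 20,  s_{31} = 2,  s_{32} = 6,  s_{33} = 17,  s_{34} = 4,  s_{35} = 4,  s_{36} = 15,  s_{37} = 7,  s_{38} = 11,  s_{39} = 20,  s_{40} = 18,  s_{41} = 2,  s_{42} = 19,  s_{43} = 19,  s_{44} = 3,  s_{45} = 7,  s_{46} = 5,  s_{47} = 11,  s_{48} = 12,  s_{49} = 20,  s_{50} = 1.
Since (s_{49}, s_{50}) = (s_1, s_2) = (20, 1) (two consecutive terms determine the rest), the sequence is periodic with period 48.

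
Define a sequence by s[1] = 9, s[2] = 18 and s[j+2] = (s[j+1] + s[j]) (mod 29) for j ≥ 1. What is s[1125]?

We have s[1] = 9,  s[2] = 18,  s[3] = 27,  s[4] = 16,  s[5] = 14,  s[6] = 1,  s[7] = 15,  s[8] = 16,  s[9] = 2,  s[10] = 18,  s[11] = 20,  s[12] = 9,  s[13] = 0,  s[14] = 9,  s[15] = 9,  s[16] = 18.
The sequence repeats with period 14.
So s[1125] = s[1 + ((1125-1) mod 14)] = s[5] = 14.

14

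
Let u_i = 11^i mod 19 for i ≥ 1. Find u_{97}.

u_1 = 11; u_2 = 7; u_3 = 1; u_4 = 11.
The sequence repeats with period 3.
(97 - 1) mod 3 = 0, so u_{97} = u_1 = 11.

11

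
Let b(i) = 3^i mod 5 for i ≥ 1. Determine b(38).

4

b(1) = 3, b(2) = 4, b(3) = 2, b(4) = 1, b(5) = 3.
Since b(5) = b(1) = 3, the sequence is periodic with period 4.
So b(38) = b(1 + ((38-1) mod 4)) = b(2) = 4.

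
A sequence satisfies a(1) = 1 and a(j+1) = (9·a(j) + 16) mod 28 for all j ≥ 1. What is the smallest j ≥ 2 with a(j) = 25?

Listing terms: a(1) = 1, a(2) = 25, a(3) = 17, a(4) = 1.
Since a(4) = a(1) = 1, the sequence is periodic with period 3.
The value 25 first appears (with j ≥ 2) at a(2).

2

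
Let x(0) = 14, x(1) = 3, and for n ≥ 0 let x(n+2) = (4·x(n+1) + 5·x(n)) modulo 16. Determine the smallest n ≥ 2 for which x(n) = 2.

Computing terms: x(0) = 14,  x(1) = 3,  x(2) = 2,  x(3) = 7,  x(4) = 6,  x(5) = 11,  x(6) = 10,  x(7) = 15,  x(8) = 14,  x(9) = 3.
The sequence repeats with period 8.
The value 2 first appears (with n ≥ 2) at x(2).

2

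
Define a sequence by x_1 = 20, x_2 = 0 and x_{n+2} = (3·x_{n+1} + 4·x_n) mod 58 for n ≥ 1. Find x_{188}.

Computing terms: x_1 = 20, x_2 = 0, x_3 = 22, x_4 = 8, x_5 = 54, x_6 = 20, x_7 = 44, x_8 = 38, x_9 = 0, x_{10} = 36, x_{11} = 50, x_{12} = 4, x_{13} = 38, x_{14} = 14, x_{15} = 20, x_{16} = 0.
The sequence repeats with period 14.
(188 - 1) mod 14 = 5, so x_{188} = x_6 = 20.

20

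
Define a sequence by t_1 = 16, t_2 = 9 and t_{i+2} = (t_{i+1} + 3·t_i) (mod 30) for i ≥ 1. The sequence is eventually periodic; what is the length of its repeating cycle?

We have t_1 = 16,  t_2 = 9,  t_3 = 27,  t_4 = 24,  t_5 = 15,  t_6 = 27,  t_7 = 12,  t_8 = 3,  t_9 = 9,  t_{10} = 18,  t_{11} = 15,  t_{12} = 9,  t_{13} = 24,  t_{14} = 21,  t_{15} = 3,  t_{16} = 6,  t_{17} = 15,  t_{18} = 3,  t_{19} = 18,  t_{20} = 27,  t_{21} = 21,  t_{22} = 12,  t_{23} = 15,  t_{24} = 21,  t_{25} = 6,  t_{26} = 9,  t_{27} = 27.
Since (t_{26}, t_{27}) = (t_2, t_3) = (9, 27) (two consecutive terms determine the rest), the sequence is eventually periodic: after a pre-period of length 1 it cycles with period 24.

24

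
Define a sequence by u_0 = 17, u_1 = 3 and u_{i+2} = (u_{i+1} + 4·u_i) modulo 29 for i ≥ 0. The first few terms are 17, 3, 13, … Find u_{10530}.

u_0 = 17, u_1 = 3, u_2 = 13, u_3 = 25, u_4 = 19, u_5 = 3, u_6 = 21, u_7 = 4, u_8 = 1, u_9 = 17, u_{10} = 21, u_{11} = 2, u_{12} = 28, u_{13} = 7, u_{14} = 3, u_{15} = 2, u_{16} = 14, u_{17} = 22, u_{18} = 20, u_{19} = 21, u_{20} = 14, u_{21} = 11, u_{22} = 9, u_{23} = 24, u_{24} = 2, u_{25} = 11, u_{26} = 19, u_{27} = 5, u_{28} = 23, u_{29} = 14, u_{30} = 19, u_{31} = 17, u_{32} = 6, u_{33} = 16, u_{34} = 11, u_{35} = 17, u_{36} = 3.
The sequence repeats with period 35.
(10530 - 0) mod 35 = 30, so u_{10530} = u_{30} = 19.

19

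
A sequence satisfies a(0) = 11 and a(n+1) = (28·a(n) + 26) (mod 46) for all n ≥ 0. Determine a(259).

We have a(0) = 11; a(1) = 12; a(2) = 40; a(3) = 42; a(4) = 6; a(5) = 10; a(6) = 30; a(7) = 38; a(8) = 32; a(9) = 2; a(10) = 36; a(11) = 22; a(12) = 44; a(13) = 16; a(14) = 14; a(15) = 4; a(16) = 0; a(17) = 26; a(18) = 18; a(19) = 24; a(20) = 8; a(21) = 20; a(22) = 34; a(23) = 12.
Since a(23) = a(1) = 12, the sequence is eventually periodic: after a pre-period of length 1 it cycles with period 22.
For n ≥ 1, a(n) depends only on (n - 1) mod 22. (259 - 1) mod 22 = 16, so a(259) = a(17) = 26.

26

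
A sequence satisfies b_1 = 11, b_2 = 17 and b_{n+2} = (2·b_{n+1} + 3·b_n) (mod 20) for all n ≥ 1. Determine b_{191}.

7

Computing terms: b_1 = 11, b_2 = 17, b_3 = 7, b_4 = 5, b_5 = 11, b_6 = 17.
Since (b_5, b_6) = (b_1, b_2) = (11, 17) (two consecutive terms determine the rest), the sequence is periodic with period 4.
(191 - 1) mod 4 = 2, so b_{191} = b_3 = 7.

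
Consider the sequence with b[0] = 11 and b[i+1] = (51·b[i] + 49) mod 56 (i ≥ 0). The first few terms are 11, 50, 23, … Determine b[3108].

11

Computing terms: b[0] = 11; b[1] = 50; b[2] = 23; b[3] = 46; b[4] = 43; b[5] = 2; b[6] = 39; b[7] = 22; b[8] = 51; b[9] = 18; b[10] = 15; b[11] = 30; b[12] = 11.
Since b[12] = b[0] = 11, the sequence is periodic with period 12.
So b[3108] = b[0 + ((3108-0) mod 12)] = b[0] = 11.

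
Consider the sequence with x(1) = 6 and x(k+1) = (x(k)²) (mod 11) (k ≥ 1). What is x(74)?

3

Listing terms: x(1) = 6; x(2) = 3; x(3) = 9; x(4) = 4; x(5) = 5; x(6) = 3.
Since x(6) = x(2) = 3, the sequence is eventually periodic: after a pre-period of length 1 it cycles with period 4.
For k ≥ 2, x(k) depends only on (k - 2) mod 4. (74 - 2) mod 4 = 0, so x(74) = x(2) = 3.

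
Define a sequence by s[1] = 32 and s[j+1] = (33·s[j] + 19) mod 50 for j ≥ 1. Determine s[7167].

14

Computing terms: s[1] = 32, s[2] = 25, s[3] = 44, s[4] = 21, s[5] = 12, s[6] = 15, s[7] = 14, s[8] = 31, s[9] = 42, s[10] = 5, s[11] = 34, s[12] = 41, s[13] = 22, s[14] = 45, s[15] = 4, s[16] = 1, s[17] = 2, s[18] = 35, s[19] = 24, s[20] = 11, s[21] = 32.
The sequence repeats with period 20.
(7167 - 1) mod 20 = 6, so s[7167] = s[7] = 14.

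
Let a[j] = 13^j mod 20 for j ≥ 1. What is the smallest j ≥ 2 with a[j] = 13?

5

Listing terms: a[1] = 13, a[2] = 9, a[3] = 17, a[4] = 1, a[5] = 13.
Since a[5] = a[1] = 13, the sequence is periodic with period 4.
The value 13 next appears (with j ≥ 2) at a[5].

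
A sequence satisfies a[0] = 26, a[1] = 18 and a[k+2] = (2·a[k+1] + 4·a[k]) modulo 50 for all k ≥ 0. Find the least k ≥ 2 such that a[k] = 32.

a[0] = 26, a[1] = 18, a[2] = 40, a[3] = 2, a[4] = 14, a[5] = 36, a[6] = 28, a[7] = 0, a[8] = 12, a[9] = 24, a[10] = 46, a[11] = 38, a[12] = 10, a[13] = 22, a[14] = 34, a[15] = 6, a[16] = 48, a[17] = 20, a[18] = 32, a[19] = 44, a[20] = 16, a[21] = 8, a[22] = 30, a[23] = 42, a[24] = 4, a[25] = 26, a[26] = 18.
The sequence repeats with period 25.
The value 32 first appears (with k ≥ 2) at a[18].

18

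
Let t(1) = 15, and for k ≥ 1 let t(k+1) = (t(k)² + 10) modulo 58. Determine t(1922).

t(1) = 15, t(2) = 3, t(3) = 19, t(4) = 23, t(5) = 17, t(6) = 9, t(7) = 33, t(8) = 55, t(9) = 19.
Since t(9) = t(3) = 19, the sequence is eventually periodic: after a pre-period of length 2 it cycles with period 6.
For k ≥ 3, t(k) depends only on (k - 3) mod 6. (1922 - 3) mod 6 = 5, so t(1922) = t(8) = 55.

55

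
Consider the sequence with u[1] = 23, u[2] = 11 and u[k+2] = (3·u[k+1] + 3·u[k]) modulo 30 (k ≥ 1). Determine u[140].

We have u[1] = 23, u[2] = 11, u[3] = 12, u[4] = 9, u[5] = 3, u[6] = 6, u[7] = 27, u[8] = 9, u[9] = 18, u[10] = 21, u[11] = 27, u[12] = 24, u[13] = 3, u[14] = 21, u[15] = 12, u[16] = 9.
Since (u[15], u[16]) = (u[3], u[4]) = (12, 9) (two consecutive terms determine the rest), the sequence is eventually periodic: after a pre-period of length 2 it cycles with period 12.
For k ≥ 3, u[k] depends only on (k - 3) mod 12. (140 - 3) mod 12 = 5, so u[140] = u[8] = 9.

9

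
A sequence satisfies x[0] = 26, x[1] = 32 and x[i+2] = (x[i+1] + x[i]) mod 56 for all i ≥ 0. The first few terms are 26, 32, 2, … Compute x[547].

We have x[0] = 26, x[1] = 32, x[2] = 2, x[3] = 34, x[4] = 36, x[5] = 14, x[6] = 50, x[7] = 8, x[8] = 2, x[9] = 10, x[10] = 12, x[11] = 22, x[12] = 34, x[13] = 0, x[14] = 34, x[15] = 34, x[16] = 12, x[17] = 46, x[18] = 2, x[19] = 48, x[20] = 50, x[21] = 42, x[22] = 36, x[23] = 22, x[24] = 2, x[25] = 24, x[26] = 26, x[27] = 50, x[28] = 20, x[29] = 14, x[30] = 34, x[31] = 48, x[32] = 26, x[33] = 18, x[34] = 44, x[35] = 6, x[36] = 50, x[37] = 0, x[38] = 50, x[39] = 50, x[40] = 44, x[41] = 38, x[42] = 26, x[43] = 8, x[44] = 34, x[45] = 42, x[46] = 20, x[47] = 6, x[48] = 26, x[49] = 32.
The sequence repeats with period 48.
(547 - 0) mod 48 = 19, so x[547] = x[19] = 48.

48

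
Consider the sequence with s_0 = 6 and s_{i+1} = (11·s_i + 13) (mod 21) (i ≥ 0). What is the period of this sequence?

Computing terms: s_0 = 6, s_1 = 16, s_2 = 0, s_3 = 13, s_4 = 9, s_5 = 7, s_6 = 6.
Since s_6 = s_0 = 6, the sequence is periodic with period 6.

6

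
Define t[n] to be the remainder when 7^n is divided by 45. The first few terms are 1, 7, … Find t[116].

t[0] = 1; t[1] = 7; t[2] = 4; t[3] = 28; t[4] = 16; t[5] = 22; t[6] = 19; t[7] = 43; t[8] = 31; t[9] = 37; t[10] = 34; t[11] = 13; t[12] = 1.
Since t[12] = t[0] = 1, the sequence is periodic with period 12.
(116 - 0) mod 12 = 8, so t[116] = t[8] = 31.

31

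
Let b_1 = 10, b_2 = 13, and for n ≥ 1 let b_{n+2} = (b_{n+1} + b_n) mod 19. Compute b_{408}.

16

Computing terms: b_1 = 10; b_2 = 13; b_3 = 4; b_4 = 17; b_5 = 2; b_6 = 0; b_7 = 2; b_8 = 2; b_9 = 4; b_{10} = 6; b_{11} = 10; b_{12} = 16; b_{13} = 7; b_{14} = 4; b_{15} = 11; b_{16} = 15; b_{17} = 7; b_{18} = 3; b_{19} = 10; b_{20} = 13.
The sequence repeats with period 18.
(408 - 1) mod 18 = 11, so b_{408} = b_{12} = 16.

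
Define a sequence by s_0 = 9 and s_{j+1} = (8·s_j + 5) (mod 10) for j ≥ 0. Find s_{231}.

Computing terms: s_0 = 9, s_1 = 7, s_2 = 1, s_3 = 3, s_4 = 9.
Since s_4 = s_0 = 9, the sequence is periodic with period 4.
So s_{231} = s_{0 + ((231-0) mod 4)} = s_3 = 3.

3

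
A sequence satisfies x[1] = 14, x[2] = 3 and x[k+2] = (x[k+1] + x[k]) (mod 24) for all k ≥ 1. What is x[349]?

22

We have x[1] = 14; x[2] = 3; x[3] = 17; x[4] = 20; x[5] = 13; x[6] = 9; x[7] = 22; x[8] = 7; x[9] = 5; x[10] = 12; x[11] = 17; x[12] = 5; x[13] = 22; x[14] = 3; x[15] = 1; x[16] = 4; x[17] = 5; x[18] = 9; x[19] = 14; x[20] = 23; x[21] = 13; x[22] = 12; x[23] = 1; x[24] = 13; x[25] = 14; x[26] = 3.
The sequence repeats with period 24.
So x[349] = x[1 + ((349-1) mod 24)] = x[13] = 22.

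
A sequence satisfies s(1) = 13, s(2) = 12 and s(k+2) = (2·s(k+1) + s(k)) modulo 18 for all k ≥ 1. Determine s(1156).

s(1) = 13,  s(2) = 12,  s(3) = 1,  s(4) = 14,  s(5) = 11,  s(6) = 0,  s(7) = 11,  s(8) = 4,  s(9) = 1,  s(10) = 6,  s(11) = 13,  s(12) = 14,  s(13) = 5,  s(14) = 6,  s(15) = 17,  s(16) = 4,  s(17) = 7,  s(18) = 0,  s(19) = 7,  s(20) = 14,  s(21) = 17,  s(22) = 12,  s(23) = 5,  s(24) = 4,  s(25) = 13,  s(26) = 12.
The sequence repeats with period 24.
So s(1156) = s(1 + ((1156-1) mod 24)) = s(4) = 14.

14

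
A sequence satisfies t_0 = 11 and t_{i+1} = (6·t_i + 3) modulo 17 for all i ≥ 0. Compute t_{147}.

We have t_0 = 11, t_1 = 1, t_2 = 9, t_3 = 6, t_4 = 5, t_5 = 16, t_6 = 14, t_7 = 2, t_8 = 15, t_9 = 8, t_{10} = 0, t_{11} = 3, t_{12} = 4, t_{13} = 10, t_{14} = 12, t_{15} = 7, t_{16} = 11.
The sequence repeats with period 16.
(147 - 0) mod 16 = 3, so t_{147} = t_3 = 6.

6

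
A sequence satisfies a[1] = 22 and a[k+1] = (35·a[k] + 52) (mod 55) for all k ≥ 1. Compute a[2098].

37

Computing terms: a[1] = 22; a[2] = 52; a[3] = 2; a[4] = 12; a[5] = 32; a[6] = 17; a[7] = 42; a[8] = 37; a[9] = 27; a[10] = 7; a[11] = 22.
The sequence repeats with period 10.
So a[2098] = a[1 + ((2098-1) mod 10)] = a[8] = 37.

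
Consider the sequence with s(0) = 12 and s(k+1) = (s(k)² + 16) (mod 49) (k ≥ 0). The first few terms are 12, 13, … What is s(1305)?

Computing terms: s(0) = 12,  s(1) = 13,  s(2) = 38,  s(3) = 39,  s(4) = 18,  s(5) = 46,  s(6) = 25,  s(7) = 4,  s(8) = 32,  s(9) = 11,  s(10) = 39.
Since s(10) = s(3) = 39, the sequence is eventually periodic: after a pre-period of length 3 it cycles with period 7.
For k ≥ 3, s(k) depends only on (k - 3) mod 7. (1305 - 3) mod 7 = 0, so s(1305) = s(3) = 39.

39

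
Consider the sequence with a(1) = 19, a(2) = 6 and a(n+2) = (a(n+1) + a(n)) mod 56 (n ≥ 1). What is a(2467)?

Listing terms: a(1) = 19,  a(2) = 6,  a(3) = 25,  a(4) = 31,  a(5) = 0,  a(6) = 31,  a(7) = 31,  a(8) = 6,  a(9) = 37,  a(10) = 43,  a(11) = 24,  a(12) = 11,  a(13) = 35,  a(14) = 46,  a(15) = 25,  a(16) = 15,  a(17) = 40,  a(18) = 55,  a(19) = 39,  a(20) = 38,  a(21) = 21,  a(22) = 3,  a(23) = 24,  a(24) = 27,  a(25) = 51,  a(26) = 22,  a(27) = 17,  a(28) = 39,  a(29) = 0,  a(30) = 39,  a(31) = 39,  a(32) = 22,  a(33) = 5,  a(34) = 27,  a(35) = 32,  a(36) = 3,  a(37) = 35,  a(38) = 38,  a(39) = 17,  a(40) = 55,  a(41) = 16,  a(42) = 15,  a(43) = 31,  a(44) = 46,  a(45) = 21,  a(46) = 11,  a(47) = 32,  a(48) = 43,  a(49) = 19,  a(50) = 6.
Since (a(49), a(50)) = (a(1), a(2)) = (19, 6) (two consecutive terms determine the rest), the sequence is periodic with period 48.
(2467 - 1) mod 48 = 18, so a(2467) = a(19) = 39.

39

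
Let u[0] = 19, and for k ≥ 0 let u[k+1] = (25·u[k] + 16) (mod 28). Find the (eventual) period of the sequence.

Computing terms: u[0] = 19; u[1] = 15; u[2] = 27; u[3] = 19.
Since u[3] = u[0] = 19, the sequence is periodic with period 3.

3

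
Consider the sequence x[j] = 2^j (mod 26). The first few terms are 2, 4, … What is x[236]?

22

Listing terms: x[1] = 2; x[2] = 4; x[3] = 8; x[4] = 16; x[5] = 6; x[6] = 12; x[7] = 24; x[8] = 22; x[9] = 18; x[10] = 10; x[11] = 20; x[12] = 14; x[13] = 2.
Since x[13] = x[1] = 2, the sequence is periodic with period 12.
So x[236] = x[1 + ((236-1) mod 12)] = x[8] = 22.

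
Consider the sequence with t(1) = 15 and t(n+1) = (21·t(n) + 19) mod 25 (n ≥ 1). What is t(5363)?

t(1) = 15,  t(2) = 9,  t(3) = 8,  t(4) = 12,  t(5) = 21,  t(6) = 10,  t(7) = 4,  t(8) = 3,  t(9) = 7,  t(10) = 16,  t(11) = 5,  t(12) = 24,  t(13) = 23,  t(14) = 2,  t(15) = 11,  t(16) = 0,  t(17) = 19,  t(18) = 18,  t(19) = 22,  t(20) = 6,  t(21) = 20,  t(22) = 14,  t(23) = 13,  t(24) = 17,  t(25) = 1,  t(26) = 15.
Since t(26) = t(1) = 15, the sequence is periodic with period 25.
(5363 - 1) mod 25 = 12, so t(5363) = t(13) = 23.

23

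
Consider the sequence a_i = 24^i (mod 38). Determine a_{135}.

20

We have a_1 = 24,  a_2 = 6,  a_3 = 30,  a_4 = 36,  a_5 = 28,  a_6 = 26,  a_7 = 16,  a_8 = 4,  a_9 = 20,  a_{10} = 24.
The sequence repeats with period 9.
So a_{135} = a_{1 + ((135-1) mod 9)} = a_9 = 20.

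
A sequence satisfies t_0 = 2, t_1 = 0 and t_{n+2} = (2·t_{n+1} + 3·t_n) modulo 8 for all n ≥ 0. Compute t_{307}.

4

Listing terms: t_0 = 2,  t_1 = 0,  t_2 = 6,  t_3 = 4,  t_4 = 2,  t_5 = 0.
The sequence repeats with period 4.
(307 - 0) mod 4 = 3, so t_{307} = t_3 = 4.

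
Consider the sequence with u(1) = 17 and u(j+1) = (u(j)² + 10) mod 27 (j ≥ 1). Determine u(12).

u(1) = 17, u(2) = 2, u(3) = 14, u(4) = 17.
The sequence repeats with period 3.
(12 - 1) mod 3 = 2, so u(12) = u(3) = 14.

14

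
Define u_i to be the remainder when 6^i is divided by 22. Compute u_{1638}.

4

Listing terms: u_1 = 6,  u_2 = 14,  u_3 = 18,  u_4 = 20,  u_5 = 10,  u_6 = 16,  u_7 = 8,  u_8 = 4,  u_9 = 2,  u_{10} = 12,  u_{11} = 6.
Since u_{11} = u_1 = 6, the sequence is periodic with period 10.
So u_{1638} = u_{1 + ((1638-1) mod 10)} = u_8 = 4.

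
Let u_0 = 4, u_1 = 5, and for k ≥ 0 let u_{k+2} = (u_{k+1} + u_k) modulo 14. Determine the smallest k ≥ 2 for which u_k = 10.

24

Listing terms: u_0 = 4, u_1 = 5, u_2 = 9, u_3 = 0, u_4 = 9, u_5 = 9, u_6 = 4, u_7 = 13, u_8 = 3, u_9 = 2, u_{10} = 5, u_{11} = 7, u_{12} = 12, u_{13} = 5, u_{14} = 3, u_{15} = 8, u_{16} = 11, u_{17} = 5, u_{18} = 2, u_{19} = 7, u_{20} = 9, u_{21} = 2, u_{22} = 11, u_{23} = 13, u_{24} = 10, u_{25} = 9, u_{26} = 5, u_{27} = 0, u_{28} = 5, u_{29} = 5, u_{30} = 10, u_{31} = 1, u_{32} = 11, u_{33} = 12, u_{34} = 9, u_{35} = 7, u_{36} = 2, u_{37} = 9, u_{38} = 11, u_{39} = 6, u_{40} = 3, u_{41} = 9, u_{42} = 12, u_{43} = 7, u_{44} = 5, u_{45} = 12, u_{46} = 3, u_{47} = 1, u_{48} = 4, u_{49} = 5.
Since (u_{48}, u_{49}) = (u_0, u_1) = (4, 5) (two consecutive terms determine the rest), the sequence is periodic with period 48.
The value 10 first appears (with k ≥ 2) at u_{24}.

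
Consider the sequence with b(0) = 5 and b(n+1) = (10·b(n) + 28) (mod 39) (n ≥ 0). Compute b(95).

25

Listing terms: b(0) = 5,  b(1) = 0,  b(2) = 28,  b(3) = 35,  b(4) = 27,  b(5) = 25,  b(6) = 5.
Since b(6) = b(0) = 5, the sequence is periodic with period 6.
So b(95) = b(0 + ((95-0) mod 6)) = b(5) = 25.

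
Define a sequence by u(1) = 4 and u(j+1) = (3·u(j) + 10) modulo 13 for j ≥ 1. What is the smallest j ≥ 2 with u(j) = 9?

2

Computing terms: u(1) = 4, u(2) = 9, u(3) = 11, u(4) = 4.
Since u(4) = u(1) = 4, the sequence is periodic with period 3.
The value 9 first appears (with j ≥ 2) at u(2).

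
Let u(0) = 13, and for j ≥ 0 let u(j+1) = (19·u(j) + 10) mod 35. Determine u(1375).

Computing terms: u(0) = 13, u(1) = 12, u(2) = 28, u(3) = 17, u(4) = 18, u(5) = 2, u(6) = 13.
The sequence repeats with period 6.
(1375 - 0) mod 6 = 1, so u(1375) = u(1) = 12.

12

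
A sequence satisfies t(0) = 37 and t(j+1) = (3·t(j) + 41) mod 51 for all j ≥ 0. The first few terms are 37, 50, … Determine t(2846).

Listing terms: t(0) = 37; t(1) = 50; t(2) = 38; t(3) = 2; t(4) = 47; t(5) = 29; t(6) = 26; t(7) = 17; t(8) = 41; t(9) = 11; t(10) = 23; t(11) = 8; t(12) = 14; t(13) = 32; t(14) = 35; t(15) = 44; t(16) = 20; t(17) = 50.
Since t(17) = t(1) = 50, the sequence is eventually periodic: after a pre-period of length 1 it cycles with period 16.
For j ≥ 1, t(j) depends only on (j - 1) mod 16. (2846 - 1) mod 16 = 13, so t(2846) = t(14) = 35.

35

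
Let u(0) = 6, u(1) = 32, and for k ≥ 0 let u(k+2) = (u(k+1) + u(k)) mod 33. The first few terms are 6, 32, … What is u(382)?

u(0) = 6; u(1) = 32; u(2) = 5; u(3) = 4; u(4) = 9; u(5) = 13; u(6) = 22; u(7) = 2; u(8) = 24; u(9) = 26; u(10) = 17; u(11) = 10; u(12) = 27; u(13) = 4; u(14) = 31; u(15) = 2; u(16) = 0; u(17) = 2; u(18) = 2; u(19) = 4; u(20) = 6; u(21) = 10; u(22) = 16; u(23) = 26; u(24) = 9; u(25) = 2; u(26) = 11; u(27) = 13; u(28) = 24; u(29) = 4; u(30) = 28; u(31) = 32; u(32) = 27; u(33) = 26; u(34) = 20; u(35) = 13; u(36) = 0; u(37) = 13; u(38) = 13; u(39) = 26; u(40) = 6; u(41) = 32.
The sequence repeats with period 40.
(382 - 0) mod 40 = 22, so u(382) = u(22) = 16.

16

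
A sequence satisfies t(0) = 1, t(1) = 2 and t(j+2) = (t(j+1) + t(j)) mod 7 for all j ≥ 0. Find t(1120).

1

We have t(0) = 1,  t(1) = 2,  t(2) = 3,  t(3) = 5,  t(4) = 1,  t(5) = 6,  t(6) = 0,  t(7) = 6,  t(8) = 6,  t(9) = 5,  t(10) = 4,  t(11) = 2,  t(12) = 6,  t(13) = 1,  t(14) = 0,  t(15) = 1,  t(16) = 1,  t(17) = 2.
Since (t(16), t(17)) = (t(0), t(1)) = (1, 2) (two consecutive terms determine the rest), the sequence is periodic with period 16.
(1120 - 0) mod 16 = 0, so t(1120) = t(0) = 1.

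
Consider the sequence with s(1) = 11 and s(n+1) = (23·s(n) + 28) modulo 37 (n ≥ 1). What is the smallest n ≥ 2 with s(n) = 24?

11

Listing terms: s(1) = 11, s(2) = 22, s(3) = 16, s(4) = 26, s(5) = 34, s(6) = 33, s(7) = 10, s(8) = 36, s(9) = 5, s(10) = 32, s(11) = 24, s(12) = 25, s(13) = 11.
The sequence repeats with period 12.
The value 24 first appears (with n ≥ 2) at s(11).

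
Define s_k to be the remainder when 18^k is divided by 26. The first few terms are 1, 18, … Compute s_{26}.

s_0 = 1, s_1 = 18, s_2 = 12, s_3 = 8, s_4 = 14, s_5 = 18.
Since s_5 = s_1 = 18, the sequence is eventually periodic: after a pre-period of length 1 it cycles with period 4.
For k ≥ 1, s_k depends only on (k - 1) mod 4. (26 - 1) mod 4 = 1, so s_{26} = s_2 = 12.

12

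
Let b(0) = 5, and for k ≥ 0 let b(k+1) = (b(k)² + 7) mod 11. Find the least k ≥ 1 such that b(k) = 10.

1

Computing terms: b(0) = 5; b(1) = 10; b(2) = 8; b(3) = 5.
The sequence repeats with period 3.
The value 10 first appears (with k ≥ 1) at b(1).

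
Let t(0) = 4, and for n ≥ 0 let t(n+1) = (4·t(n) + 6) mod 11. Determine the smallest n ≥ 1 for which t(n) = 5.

Listing terms: t(0) = 4, t(1) = 0, t(2) = 6, t(3) = 8, t(4) = 5, t(5) = 4.
Since t(5) = t(0) = 4, the sequence is periodic with period 5.
The value 5 first appears (with n ≥ 1) at t(4).

4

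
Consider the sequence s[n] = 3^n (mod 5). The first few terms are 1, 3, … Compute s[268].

We have s[0] = 1,  s[1] = 3,  s[2] = 4,  s[3] = 2,  s[4] = 1.
The sequence repeats with period 4.
So s[268] = s[0 + ((268-0) mod 4)] = s[0] = 1.

1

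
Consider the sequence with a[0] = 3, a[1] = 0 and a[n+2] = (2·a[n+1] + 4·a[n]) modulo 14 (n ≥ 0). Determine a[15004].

2

Listing terms: a[0] = 3; a[1] = 0; a[2] = 12; a[3] = 10; a[4] = 12; a[5] = 8; a[6] = 8; a[7] = 6; a[8] = 2; a[9] = 0; a[10] = 8; a[11] = 2; a[12] = 8; a[13] = 10; a[14] = 10; a[15] = 4; a[16] = 6; a[17] = 0; a[18] = 10; a[19] = 6; a[20] = 10; a[21] = 2; a[22] = 2; a[23] = 12; a[24] = 4; a[25] = 0; a[26] = 2; a[27] = 4; a[28] = 2; a[29] = 6; a[30] = 6; a[31] = 8; a[32] = 12; a[33] = 0; a[34] = 6; a[35] = 12; a[36] = 6; a[37] = 4; a[38] = 4; a[39] = 10; a[40] = 8; a[41] = 0; a[42] = 4; a[43] = 8; a[44] = 4; a[45] = 12; a[46] = 12; a[47] = 2; a[48] = 10; a[49] = 0; a[50] = 12.
Since (a[49], a[50]) = (a[1], a[2]) = (0, 12) (two consecutive terms determine the rest), the sequence is eventually periodic: after a pre-period of length 1 it cycles with period 48.
For n ≥ 1, a[n] depends only on (n - 1) mod 48. (15004 - 1) mod 48 = 27, so a[15004] = a[28] = 2.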